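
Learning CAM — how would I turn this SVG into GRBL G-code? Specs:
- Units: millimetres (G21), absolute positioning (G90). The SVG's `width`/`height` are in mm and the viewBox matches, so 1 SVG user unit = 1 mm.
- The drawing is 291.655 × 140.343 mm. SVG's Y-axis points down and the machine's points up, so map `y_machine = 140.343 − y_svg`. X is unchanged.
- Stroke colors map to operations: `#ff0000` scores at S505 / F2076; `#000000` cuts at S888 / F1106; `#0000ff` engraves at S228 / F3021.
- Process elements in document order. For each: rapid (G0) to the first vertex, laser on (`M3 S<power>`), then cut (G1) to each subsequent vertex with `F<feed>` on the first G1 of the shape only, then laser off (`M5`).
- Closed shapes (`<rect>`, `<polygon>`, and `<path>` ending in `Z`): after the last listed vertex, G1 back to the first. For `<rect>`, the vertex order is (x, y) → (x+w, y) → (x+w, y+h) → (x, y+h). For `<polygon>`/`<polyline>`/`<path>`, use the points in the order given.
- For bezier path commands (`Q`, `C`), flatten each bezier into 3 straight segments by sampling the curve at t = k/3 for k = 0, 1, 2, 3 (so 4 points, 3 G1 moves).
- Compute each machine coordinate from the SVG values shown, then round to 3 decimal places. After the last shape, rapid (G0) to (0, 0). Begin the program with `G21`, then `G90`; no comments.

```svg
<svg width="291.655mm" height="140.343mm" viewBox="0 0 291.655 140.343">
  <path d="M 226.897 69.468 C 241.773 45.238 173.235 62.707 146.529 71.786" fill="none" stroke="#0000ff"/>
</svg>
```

G21
G90
G0 X226.897 Y70.875
M3 S228
G1 X218.607 Y83.060 F3021
G1 X182.540 Y78.578
G1 X146.529 Y68.557
M5
G0 X0.000 Y0.000

1 u = 1 mm; y_m = 140.343 − y.

[1] `<path>` cubic bezier, #0000ff→engrave S228 F3021: (226.897,70.875) → (218.607,83.060) → (182.540,78.578) → (146.529,68.557)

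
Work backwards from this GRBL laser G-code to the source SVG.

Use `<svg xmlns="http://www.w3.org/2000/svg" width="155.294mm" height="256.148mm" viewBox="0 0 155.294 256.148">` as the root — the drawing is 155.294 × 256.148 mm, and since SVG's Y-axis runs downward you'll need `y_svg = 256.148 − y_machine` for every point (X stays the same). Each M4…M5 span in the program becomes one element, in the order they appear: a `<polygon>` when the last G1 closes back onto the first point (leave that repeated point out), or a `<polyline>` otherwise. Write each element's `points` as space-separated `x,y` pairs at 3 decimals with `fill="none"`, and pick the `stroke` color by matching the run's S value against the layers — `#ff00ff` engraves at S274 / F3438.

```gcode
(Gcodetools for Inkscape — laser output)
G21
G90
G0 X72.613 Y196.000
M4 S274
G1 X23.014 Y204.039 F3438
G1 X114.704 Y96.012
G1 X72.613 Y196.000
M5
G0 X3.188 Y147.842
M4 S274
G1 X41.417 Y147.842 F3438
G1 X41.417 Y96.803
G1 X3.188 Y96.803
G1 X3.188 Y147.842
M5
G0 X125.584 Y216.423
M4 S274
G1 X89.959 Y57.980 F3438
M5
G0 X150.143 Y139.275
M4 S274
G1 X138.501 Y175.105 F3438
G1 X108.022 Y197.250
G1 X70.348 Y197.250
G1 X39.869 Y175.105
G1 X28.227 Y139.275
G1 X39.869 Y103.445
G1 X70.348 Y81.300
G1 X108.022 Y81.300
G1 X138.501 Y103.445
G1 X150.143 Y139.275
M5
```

<svg xmlns="http://www.w3.org/2000/svg" width="155.294mm" height="256.148mm" viewBox="0 0 155.294 256.148">
  <polygon points="72.613,60.148 23.014,52.109 114.704,160.136" fill="none" stroke="#ff00ff"/>
  <polygon points="3.188,108.306 41.417,108.306 41.417,159.345 3.188,159.345" fill="none" stroke="#ff00ff"/>
  <polyline points="125.584,39.725 89.959,198.168" fill="none" stroke="#ff00ff"/>
  <polygon points="150.143,116.873 138.501,81.043 108.022,58.898 70.348,58.898 39.869,81.043 28.227,116.873 39.869,152.703 70.348,174.848 108.022,174.848 138.501,152.703" fill="none" stroke="#ff00ff"/>
</svg>

y_svg = 256.148 − y_m. Every run uses S274, so all elements get stroke `#ff00ff` (engrave).

[1] closed run; points: 72.613,60.148 23.014,52.109 114.704,160.136

[2] closed run; points: 3.188,108.306 41.417,108.306 41.417,159.345 3.188,159.345

[3] open run; points: 125.584,39.725 89.959,198.168

[4] closed run; points: 150.143,116.873 138.501,81.043 108.022,58.898 70.348,58.898 39.869,81.043 28.227,116.873 39.869,152.703 70.348,174.848 108.022,174.848 138.501,152.703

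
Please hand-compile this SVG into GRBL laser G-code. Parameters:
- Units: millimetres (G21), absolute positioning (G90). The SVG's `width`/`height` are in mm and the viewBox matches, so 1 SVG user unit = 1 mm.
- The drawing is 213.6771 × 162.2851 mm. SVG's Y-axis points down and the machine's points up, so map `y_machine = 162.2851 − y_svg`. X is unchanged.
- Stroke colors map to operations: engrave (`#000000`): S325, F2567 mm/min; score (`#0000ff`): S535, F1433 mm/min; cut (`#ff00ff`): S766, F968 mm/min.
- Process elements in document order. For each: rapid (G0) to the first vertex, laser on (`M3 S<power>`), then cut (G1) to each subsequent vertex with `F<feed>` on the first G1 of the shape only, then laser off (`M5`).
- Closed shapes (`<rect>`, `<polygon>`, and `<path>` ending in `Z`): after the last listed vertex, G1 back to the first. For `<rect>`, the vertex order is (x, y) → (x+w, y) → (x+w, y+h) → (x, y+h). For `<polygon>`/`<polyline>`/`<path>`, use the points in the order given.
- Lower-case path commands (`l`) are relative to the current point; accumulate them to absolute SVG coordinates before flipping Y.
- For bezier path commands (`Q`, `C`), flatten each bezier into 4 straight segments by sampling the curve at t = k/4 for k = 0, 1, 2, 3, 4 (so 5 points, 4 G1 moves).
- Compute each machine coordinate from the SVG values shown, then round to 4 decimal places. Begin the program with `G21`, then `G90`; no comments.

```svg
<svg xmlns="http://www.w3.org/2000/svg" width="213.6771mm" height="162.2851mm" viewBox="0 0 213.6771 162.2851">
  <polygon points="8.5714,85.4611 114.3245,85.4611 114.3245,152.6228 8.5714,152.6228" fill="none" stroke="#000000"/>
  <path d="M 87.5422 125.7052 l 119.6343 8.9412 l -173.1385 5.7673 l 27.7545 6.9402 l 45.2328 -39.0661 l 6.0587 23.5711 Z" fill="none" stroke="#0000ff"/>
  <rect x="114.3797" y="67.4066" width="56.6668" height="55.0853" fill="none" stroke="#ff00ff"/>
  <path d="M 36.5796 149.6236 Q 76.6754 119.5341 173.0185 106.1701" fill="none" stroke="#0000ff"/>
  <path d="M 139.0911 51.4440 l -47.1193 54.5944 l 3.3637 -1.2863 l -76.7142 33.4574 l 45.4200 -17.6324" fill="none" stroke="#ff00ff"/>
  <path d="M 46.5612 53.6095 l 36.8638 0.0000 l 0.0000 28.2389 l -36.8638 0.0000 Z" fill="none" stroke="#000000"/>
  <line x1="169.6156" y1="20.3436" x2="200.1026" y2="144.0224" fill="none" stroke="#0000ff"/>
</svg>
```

Since the viewBox matches the mm dimensions, user units are millimetres directly. The only transform is the Y-flip y_m = 162.2851 − y_svg.

Shape 1 is a rectangle drawn with `<polygon>`. Its stroke #000000 means engrave at S325, F2567. After flipping Y the toolpath is (8.5714,76.8240) → (114.3245,76.8240) → (114.3245,9.6623) → (8.5714,9.6623) → (8.5714,76.8240), returning to the start.

Shape 2 is a closed polygon drawn with `<path>`. Its stroke #0000ff means score at S535, F1433. After flipping Y the toolpath is (87.5422,36.5799) → (207.1765,27.6387) → (34.0380,21.8714) → (61.7925,14.9312) → (107.0253,53.9973) → (113.0840,30.4262) → (87.5422,36.5799), returning to the start.

Shape 3 is a rectangle drawn with `<rect>`. Its stroke #ff00ff means cut at S766, F968. After flipping Y the toolpath is (114.3797,94.8785) → (171.0465,94.8785) → (171.0465,39.7932) → (114.3797,39.7932) → (114.3797,94.8785), returning to the start.

Shape 4 is a quadratic bezier drawn with `<path>`. Its stroke #0000ff means score at S535, F1433. After flipping Y the toolpath is (36.5796,12.6615) → (60.1430,26.6609) → (90.7372,38.5696) → (128.3624,48.3877) → (173.0185,56.1150).

Shape 5 is a open polyline drawn with `<path>`. Its stroke #ff00ff means cut at S766, F968. After flipping Y the toolpath is (139.0911,110.8411) → (91.9718,56.2467) → (95.3355,57.5330) → (18.6213,24.0756) → (64.0413,41.7080).

Shape 6 is a rectangle drawn with `<path>`. Its stroke #000000 means engrave at S325, F2567. After flipping Y the toolpath is (46.5612,108.6756) → (83.4250,108.6756) → (83.4250,80.4367) → (46.5612,80.4367) → (46.5612,108.6756), returning to the start.

Shape 7 is a line segment drawn with `<line>`. Its stroke #0000ff means score at S535, F1433. After flipping Y the toolpath is (169.6156,141.9415) → (200.1026,18.2627).

G21
G90
G0 X8.5714 Y76.8240
M3 S325
G1 X114.3245 Y76.8240 F2567
G1 X114.3245 Y9.6623
G1 X8.5714 Y9.6623
G1 X8.5714 Y76.8240
M5
G0 X87.5422 Y36.5799
M3 S535
G1 X207.1765 Y27.6387 F1433
G1 X34.0380 Y21.8714
G1 X61.7925 Y14.9312
G1 X107.0253 Y53.9973
G1 X113.0840 Y30.4262
G1 X87.5422 Y36.5799
M5
G0 X114.3797 Y94.8785
M3 S766
G1 X171.0465 Y94.8785 F968
G1 X171.0465 Y39.7932
G1 X114.3797 Y39.7932
G1 X114.3797 Y94.8785
M5
G0 X36.5796 Y12.6615
M3 S535
G1 X60.1430 Y26.6609 F1433
G1 X90.7372 Y38.5696
G1 X128.3624 Y48.3877
G1 X173.0185 Y56.1150
M5
G0 X139.0911 Y110.8411
M3 S766
G1 X91.9718 Y56.2467 F968
G1 X95.3355 Y57.5330
G1 X18.6213 Y24.0756
G1 X64.0413 Y41.7080
M5
G0 X46.5612 Y108.6756
M3 S325
G1 X83.4250 Y108.6756 F2567
G1 X83.4250 Y80.4367
G1 X46.5612 Y80.4367
G1 X46.5612 Y108.6756
M5
G0 X169.6156 Y141.9415
M3 S535
G1 X200.1026 Y18.2627 F1433
M5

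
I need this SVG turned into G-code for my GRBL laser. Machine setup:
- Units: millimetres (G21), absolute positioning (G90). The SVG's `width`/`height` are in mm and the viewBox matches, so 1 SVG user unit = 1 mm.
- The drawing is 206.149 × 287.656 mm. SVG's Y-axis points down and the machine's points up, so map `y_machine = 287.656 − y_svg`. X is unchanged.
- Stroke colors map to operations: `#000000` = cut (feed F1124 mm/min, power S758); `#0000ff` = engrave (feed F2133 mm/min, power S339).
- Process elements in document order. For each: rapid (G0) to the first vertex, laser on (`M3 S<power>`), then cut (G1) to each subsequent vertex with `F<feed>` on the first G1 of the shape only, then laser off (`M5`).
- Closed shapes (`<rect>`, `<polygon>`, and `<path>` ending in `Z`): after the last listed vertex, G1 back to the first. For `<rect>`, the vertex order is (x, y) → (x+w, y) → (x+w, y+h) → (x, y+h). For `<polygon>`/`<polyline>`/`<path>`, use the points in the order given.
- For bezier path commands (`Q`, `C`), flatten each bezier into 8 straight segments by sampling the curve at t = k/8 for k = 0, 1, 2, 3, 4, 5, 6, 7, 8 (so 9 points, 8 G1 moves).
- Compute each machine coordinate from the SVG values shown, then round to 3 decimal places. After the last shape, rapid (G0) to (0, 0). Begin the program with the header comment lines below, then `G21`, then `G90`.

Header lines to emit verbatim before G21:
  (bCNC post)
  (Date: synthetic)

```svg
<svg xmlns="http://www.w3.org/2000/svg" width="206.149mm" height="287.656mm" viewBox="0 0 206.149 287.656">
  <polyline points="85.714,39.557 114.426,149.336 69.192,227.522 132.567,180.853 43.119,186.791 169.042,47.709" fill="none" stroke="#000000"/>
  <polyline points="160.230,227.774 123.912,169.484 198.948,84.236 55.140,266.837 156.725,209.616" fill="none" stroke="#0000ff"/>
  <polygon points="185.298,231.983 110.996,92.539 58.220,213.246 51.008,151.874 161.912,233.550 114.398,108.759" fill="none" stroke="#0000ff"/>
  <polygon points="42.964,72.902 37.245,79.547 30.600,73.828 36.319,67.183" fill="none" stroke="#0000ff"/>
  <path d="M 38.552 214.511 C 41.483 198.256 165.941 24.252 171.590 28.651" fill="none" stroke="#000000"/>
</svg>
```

viewBox `0 0 206.149 287.656` with mm width/height → 1 unit = 1 mm. Flip: y_m = 287.656 − y_svg.

**Shape 1** — `<polyline>` open polyline, stroke `#000000` → cut (S758, F1124). Machine vertices: (85.714,248.099) → (114.426,138.320) → (69.192,60.134) → (132.567,106.803) → (43.119,100.865) → (169.042,239.947). Open path.

**Shape 2** — `<polyline>` open polyline, stroke `#0000ff` → engrave (S339, F2133). Machine vertices: (160.230,59.882) → (123.912,118.172) → (198.948,203.420) → (55.140,20.819) → (156.725,78.040). Open path.

**Shape 3** — `<polygon>` closed polygon, stroke `#0000ff` → engrave (S339, F2133). Machine vertices: (185.298,55.673) → (110.996,195.117) → (58.220,74.410) → (51.008,135.782) → (161.912,54.106) → (114.398,178.897) → (185.298,55.673). Closed: final G1 returns to the first vertex.

**Shape 4** — `<polygon>` regular polygon, stroke `#0000ff` → engrave (S339, F2133). Machine vertices: (42.964,214.754) → (37.245,208.109) → (30.600,213.828) → (36.319,220.473) → (42.964,214.754). Closed: final G1 returns to the first vertex.

**Shape 5** — `<path>` cubic bezier, stroke `#000000` → cut (S758, F1124). Control points (SVG): P0=(38.552,214.511), P1=(41.483,198.256), P2=(165.941,24.252), P3=(171.590,28.651); sampled at t=k/8. Machine vertices: (38.552,73.145) → (44.878,85.979) → (59.781,109.662) → (80.445,140.255) → (104.052,173.820) → (127.786,206.417) → (148.832,234.106) → (164.372,252.949) → (171.590,259.005). Open path.

(bCNC post)
(Date: synthetic)
G21
G90
G0 X85.714 Y248.099
M3 S758
G1 X114.426 Y138.320 F1124
G1 X69.192 Y60.134
G1 X132.567 Y106.803
G1 X43.119 Y100.865
G1 X169.042 Y239.947
M5
G0 X160.230 Y59.882
M3 S339
G1 X123.912 Y118.172 F2133
G1 X198.948 Y203.420
G1 X55.140 Y20.819
G1 X156.725 Y78.040
M5
G0 X185.298 Y55.673
M3 S339
G1 X110.996 Y195.117 F2133
G1 X58.220 Y74.410
G1 X51.008 Y135.782
G1 X161.912 Y54.106
G1 X114.398 Y178.897
G1 X185.298 Y55.673
M5
G0 X42.964 Y214.754
M3 S339
G1 X37.245 Y208.109 F2133
G1 X30.600 Y213.828
G1 X36.319 Y220.473
G1 X42.964 Y214.754
M5
G0 X38.552 Y73.145
M3 S758
G1 X44.878 Y85.979 F1124
G1 X59.781 Y109.662
G1 X80.445 Y140.255
G1 X104.052 Y173.820
G1 X127.786 Y206.417
G1 X148.832 Y234.106
G1 X164.372 Y252.949
G1 X171.590 Y259.005
M5
G0 X0.000 Y0.000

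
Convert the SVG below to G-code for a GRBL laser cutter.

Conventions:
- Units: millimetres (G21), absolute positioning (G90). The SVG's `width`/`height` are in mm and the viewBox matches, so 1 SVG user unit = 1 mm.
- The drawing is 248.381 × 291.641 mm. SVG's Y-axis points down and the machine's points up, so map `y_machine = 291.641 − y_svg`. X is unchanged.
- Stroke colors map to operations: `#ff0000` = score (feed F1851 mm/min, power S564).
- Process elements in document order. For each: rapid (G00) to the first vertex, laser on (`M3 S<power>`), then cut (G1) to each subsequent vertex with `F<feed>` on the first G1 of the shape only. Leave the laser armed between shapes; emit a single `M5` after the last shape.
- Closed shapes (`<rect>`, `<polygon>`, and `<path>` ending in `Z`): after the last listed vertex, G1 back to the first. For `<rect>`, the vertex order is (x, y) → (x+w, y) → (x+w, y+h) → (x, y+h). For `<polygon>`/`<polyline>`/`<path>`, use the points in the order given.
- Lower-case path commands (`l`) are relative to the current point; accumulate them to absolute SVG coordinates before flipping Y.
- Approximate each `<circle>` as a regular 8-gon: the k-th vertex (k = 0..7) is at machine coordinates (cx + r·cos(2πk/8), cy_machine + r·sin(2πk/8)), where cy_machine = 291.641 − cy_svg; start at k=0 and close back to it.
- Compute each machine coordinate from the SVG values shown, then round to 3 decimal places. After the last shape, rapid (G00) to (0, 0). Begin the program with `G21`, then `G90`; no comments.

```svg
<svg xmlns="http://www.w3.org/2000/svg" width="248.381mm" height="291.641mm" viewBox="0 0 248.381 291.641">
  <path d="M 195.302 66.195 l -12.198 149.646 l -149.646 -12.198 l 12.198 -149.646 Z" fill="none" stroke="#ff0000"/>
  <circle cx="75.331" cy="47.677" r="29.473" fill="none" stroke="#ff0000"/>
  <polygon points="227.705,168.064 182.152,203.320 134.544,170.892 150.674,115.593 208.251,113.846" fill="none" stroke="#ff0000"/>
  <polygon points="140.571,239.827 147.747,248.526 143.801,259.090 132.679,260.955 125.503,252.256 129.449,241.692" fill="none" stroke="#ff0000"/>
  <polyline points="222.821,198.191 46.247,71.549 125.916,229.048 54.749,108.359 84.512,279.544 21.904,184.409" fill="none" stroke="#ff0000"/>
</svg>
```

1 u = 1 mm; y_m = 291.641 − y.

[1] `<path>` regular polygon, #ff0000→score S564 F1851: (195.302,225.446) → (183.104,75.800) → (33.458,87.998) → (45.656,237.644) → (195.302,225.446) (closed)

[2] `<circle>` circle, #ff0000→score S564 F1851: (104.804,243.964) → (96.172,264.805) → (75.331,273.437) → (54.490,264.805) → (45.858,243.964) → (54.490,223.123) → (75.331,214.491) → (96.172,223.123) → (104.804,243.964) (closed)

[3] `<polygon>` regular polygon, #ff0000→score S564 F1851: (227.705,123.577) → (182.152,88.321) → (134.544,120.749) → (150.674,176.048) → (208.251,177.795) → (227.705,123.577) (closed)

[4] `<polygon>` regular polygon, #ff0000→score S564 F1851: (140.571,51.814) → (147.747,43.115) → (143.801,32.551) → (132.679,30.686) → (125.503,39.385) → (129.449,49.949) → (140.571,51.814) (closed)

[5] `<polyline>` open polyline, #ff0000→score S564 F1851: (222.821,93.450) → (46.247,220.092) → (125.916,62.593) → (54.749,183.282) → (84.512,12.097) → (21.904,107.232)

G21
G90
G00 X195.302 Y225.446
M3 S564
G1 X183.104 Y75.800 F1851
G1 X33.458 Y87.998
G1 X45.656 Y237.644
G1 X195.302 Y225.446
G00 X104.804 Y243.964
M3 S564
G1 X96.172 Y264.805 F1851
G1 X75.331 Y273.437
G1 X54.490 Y264.805
G1 X45.858 Y243.964
G1 X54.490 Y223.123
G1 X75.331 Y214.491
G1 X96.172 Y223.123
G1 X104.804 Y243.964
G00 X227.705 Y123.577
M3 S564
G1 X182.152 Y88.321 F1851
G1 X134.544 Y120.749
G1 X150.674 Y176.048
G1 X208.251 Y177.795
G1 X227.705 Y123.577
G00 X140.571 Y51.814
M3 S564
G1 X147.747 Y43.115 F1851
G1 X143.801 Y32.551
G1 X132.679 Y30.686
G1 X125.503 Y39.385
G1 X129.449 Y49.949
G1 X140.571 Y51.814
G00 X222.821 Y93.450
M3 S564
G1 X46.247 Y220.092 F1851
G1 X125.916 Y62.593
G1 X54.749 Y183.282
G1 X84.512 Y12.097
G1 X21.904 Y107.232
M5
G00 X0.000 Y0.000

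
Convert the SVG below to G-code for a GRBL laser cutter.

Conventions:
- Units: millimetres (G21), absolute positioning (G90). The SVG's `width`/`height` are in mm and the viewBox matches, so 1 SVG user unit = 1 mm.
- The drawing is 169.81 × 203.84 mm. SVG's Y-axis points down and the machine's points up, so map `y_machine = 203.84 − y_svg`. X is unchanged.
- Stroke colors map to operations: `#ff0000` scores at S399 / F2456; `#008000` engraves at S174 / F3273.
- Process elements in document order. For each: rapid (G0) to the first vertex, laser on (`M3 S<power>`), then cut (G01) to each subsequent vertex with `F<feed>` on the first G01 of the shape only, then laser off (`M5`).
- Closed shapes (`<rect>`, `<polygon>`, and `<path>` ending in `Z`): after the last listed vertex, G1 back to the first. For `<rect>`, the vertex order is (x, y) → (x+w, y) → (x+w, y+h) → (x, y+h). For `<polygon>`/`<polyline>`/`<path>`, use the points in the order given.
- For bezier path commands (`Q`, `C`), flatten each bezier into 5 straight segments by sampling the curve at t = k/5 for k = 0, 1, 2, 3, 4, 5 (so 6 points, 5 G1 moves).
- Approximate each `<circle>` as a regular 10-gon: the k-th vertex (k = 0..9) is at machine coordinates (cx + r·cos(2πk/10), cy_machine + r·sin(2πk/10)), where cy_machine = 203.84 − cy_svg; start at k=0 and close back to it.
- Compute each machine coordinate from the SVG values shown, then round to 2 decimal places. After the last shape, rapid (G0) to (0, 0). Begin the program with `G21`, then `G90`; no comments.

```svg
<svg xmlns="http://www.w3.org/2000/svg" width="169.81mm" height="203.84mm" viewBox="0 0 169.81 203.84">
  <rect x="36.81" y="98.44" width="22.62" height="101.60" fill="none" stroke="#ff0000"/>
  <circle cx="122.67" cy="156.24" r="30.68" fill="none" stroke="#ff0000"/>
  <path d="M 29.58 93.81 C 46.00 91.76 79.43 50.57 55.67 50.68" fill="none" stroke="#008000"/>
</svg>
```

G21
G90
G0 X36.81 Y105.40
M3 S399
G01 X59.43 Y105.40 F2456
G01 X59.43 Y3.80
G01 X36.81 Y3.80
G01 X36.81 Y105.40
M5
G0 X153.35 Y47.60
M3 S399
G01 X147.49 Y65.63 F2456
G01 X132.15 Y76.78
G01 X113.19 Y76.78
G01 X97.85 Y65.63
G01 X91.99 Y47.60
G01 X97.85 Y29.57
G01 X113.19 Y18.42
G01 X132.15 Y18.42
G01 X147.49 Y29.57
G01 X153.35 Y47.60
M5
G0 X29.58 Y110.03
M3 S174
G01 X40.88 Y115.31 F3273
G01 X52.70 Y126.13
G01 X61.48 Y138.62
G01 X63.66 Y148.91
G01 X55.67 Y153.16
M5
G0 X0.00 Y0.00

Since the viewBox matches the mm dimensions, user units are millimetres directly. The only transform is the Y-flip y_m = 203.84 − y_svg.

Shape 1 is a rectangle drawn with `<rect>`. Its stroke #ff0000 means score at S399, F2456. After flipping Y the toolpath is (36.81,105.40) → (59.43,105.40) → (59.43,3.80) → (36.81,3.80) → (36.81,105.40), returning to the start.

Shape 2 is a circle drawn with `<circle>`. Its stroke #ff0000 means score at S399, F2456. After flipping Y the toolpath is (153.35,47.60) → (147.49,65.63) → (132.15,76.78) → (113.19,76.78) → (97.85,65.63) → (91.99,47.60) → (97.85,29.57) → (113.19,18.42) → (132.15,18.42) → (147.49,29.57) → (153.35,47.60), returning to the start.

Shape 3 is a cubic bezier drawn with `<path>`. Its stroke #008000 means engrave at S174, F3273. After flipping Y the toolpath is (29.58,110.03) → (40.88,115.31) → (52.70,126.13) → (61.48,138.62) → (63.66,148.91) → (55.67,153.16).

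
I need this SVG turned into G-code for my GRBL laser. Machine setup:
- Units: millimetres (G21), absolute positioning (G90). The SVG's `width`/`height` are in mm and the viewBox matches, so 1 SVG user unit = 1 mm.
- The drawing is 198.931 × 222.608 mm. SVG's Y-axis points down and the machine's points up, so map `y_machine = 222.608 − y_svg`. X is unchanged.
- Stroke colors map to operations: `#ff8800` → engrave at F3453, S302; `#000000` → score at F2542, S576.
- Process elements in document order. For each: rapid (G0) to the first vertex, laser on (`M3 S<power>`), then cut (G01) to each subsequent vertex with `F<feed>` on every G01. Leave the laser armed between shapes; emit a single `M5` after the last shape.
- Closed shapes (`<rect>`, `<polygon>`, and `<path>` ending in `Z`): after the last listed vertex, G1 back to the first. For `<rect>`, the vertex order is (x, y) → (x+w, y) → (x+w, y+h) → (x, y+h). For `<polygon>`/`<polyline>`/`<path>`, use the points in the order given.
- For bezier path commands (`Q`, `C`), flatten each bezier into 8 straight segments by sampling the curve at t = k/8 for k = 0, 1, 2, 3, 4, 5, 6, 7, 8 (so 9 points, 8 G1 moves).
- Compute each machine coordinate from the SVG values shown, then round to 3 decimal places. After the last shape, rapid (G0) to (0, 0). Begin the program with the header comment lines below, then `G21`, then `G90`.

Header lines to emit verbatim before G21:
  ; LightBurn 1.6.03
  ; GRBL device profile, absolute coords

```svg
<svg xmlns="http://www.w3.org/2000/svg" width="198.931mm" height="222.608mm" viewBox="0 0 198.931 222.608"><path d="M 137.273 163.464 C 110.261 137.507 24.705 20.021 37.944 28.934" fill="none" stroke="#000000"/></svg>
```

viewBox `0 0 198.931 222.608` with mm width/height → 1 unit = 1 mm. Flip: y_m = 222.608 − y_svg.

**Shape 1** — `<path>` cubic bezier, stroke `#000000` → score (S576, F2542). Control points (SVG): P0=(137.273,163.464), P1=(110.261,137.507), P2=(24.705,20.021), P3=(37.944,28.934); sampled at t=k/8. Machine vertices: (137.273,59.144) → (124.707,72.743) → (108.495,92.368) → (90.483,115.467) → (72.514,139.485) → (56.432,161.869) → (44.080,180.064) → (37.303,191.517) → (37.944,193.674). Open path.

; LightBurn 1.6.03
; GRBL device profile, absolute coords
G21
G90
G0 X137.273 Y59.144
M3 S576
G01 X124.707 Y72.743 F2542
G01 X108.495 Y92.368 F2542
G01 X90.483 Y115.467 F2542
G01 X72.514 Y139.485 F2542
G01 X56.432 Y161.869 F2542
G01 X44.080 Y180.064 F2542
G01 X37.303 Y191.517 F2542
G01 X37.944 Y193.674 F2542
M5
G0 X0.000 Y0.000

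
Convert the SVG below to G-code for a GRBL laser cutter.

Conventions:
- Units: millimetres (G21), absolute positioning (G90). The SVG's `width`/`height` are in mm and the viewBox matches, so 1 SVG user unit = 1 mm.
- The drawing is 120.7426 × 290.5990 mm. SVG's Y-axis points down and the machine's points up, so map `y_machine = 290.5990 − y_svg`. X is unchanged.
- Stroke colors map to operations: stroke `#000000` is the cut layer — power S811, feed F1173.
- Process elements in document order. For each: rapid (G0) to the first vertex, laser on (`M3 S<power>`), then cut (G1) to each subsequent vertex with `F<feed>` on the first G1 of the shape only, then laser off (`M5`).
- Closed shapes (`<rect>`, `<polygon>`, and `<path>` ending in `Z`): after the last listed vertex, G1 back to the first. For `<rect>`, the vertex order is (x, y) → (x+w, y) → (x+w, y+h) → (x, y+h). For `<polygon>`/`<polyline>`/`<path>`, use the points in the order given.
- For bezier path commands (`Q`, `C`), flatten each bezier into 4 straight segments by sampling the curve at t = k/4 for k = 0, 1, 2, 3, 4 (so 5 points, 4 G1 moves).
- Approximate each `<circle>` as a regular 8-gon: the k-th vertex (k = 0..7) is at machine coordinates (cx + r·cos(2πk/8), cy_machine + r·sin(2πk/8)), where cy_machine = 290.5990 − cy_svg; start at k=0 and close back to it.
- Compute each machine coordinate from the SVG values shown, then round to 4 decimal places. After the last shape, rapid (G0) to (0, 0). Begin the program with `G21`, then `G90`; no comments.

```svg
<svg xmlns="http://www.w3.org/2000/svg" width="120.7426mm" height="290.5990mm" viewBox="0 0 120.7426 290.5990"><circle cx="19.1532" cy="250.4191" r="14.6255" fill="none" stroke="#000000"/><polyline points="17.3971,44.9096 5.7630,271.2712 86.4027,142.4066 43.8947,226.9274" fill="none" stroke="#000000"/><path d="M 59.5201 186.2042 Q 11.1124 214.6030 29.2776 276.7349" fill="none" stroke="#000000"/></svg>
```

Since the viewBox matches the mm dimensions, user units are millimetres directly. The only transform is the Y-flip y_m = 290.5990 − y_svg.

Shape 1 is a circle drawn with `<circle>`. Its stroke #000000 means cut at S811, F1173. After flipping Y the toolpath is (33.7787,40.1799) → (29.4950,50.5217) → (19.1532,54.8054) → (8.8114,50.5217) → (4.5277,40.1799) → (8.8114,29.8381) → (19.1532,25.5544) → (29.4950,29.8381) → (33.7787,40.1799), returning to the start.

Shape 2 is a open polyline drawn with `<polyline>`. Its stroke #000000 means cut at S811, F1173. After flipping Y the toolpath is (17.3971,245.6894) → (5.7630,19.3278) → (86.4027,148.1924) → (43.8947,63.6716).

Shape 3 is a quadratic bezier drawn with `<path>`. Its stroke #000000 means cut at S811, F1173. After flipping Y the toolpath is (59.5201,104.3948) → (39.4771,88.0871) → (27.7556,67.5627) → (24.3558,42.8217) → (29.2776,13.8641).

G21
G90
G0 X33.7787 Y40.1799
M3 S811
G1 X29.4950 Y50.5217 F1173
G1 X19.1532 Y54.8054
G1 X8.8114 Y50.5217
G1 X4.5277 Y40.1799
G1 X8.8114 Y29.8381
G1 X19.1532 Y25.5544
G1 X29.4950 Y29.8381
G1 X33.7787 Y40.1799
M5
G0 X17.3971 Y245.6894
M3 S811
G1 X5.7630 Y19.3278 F1173
G1 X86.4027 Y148.1924
G1 X43.8947 Y63.6716
M5
G0 X59.5201 Y104.3948
M3 S811
G1 X39.4771 Y88.0871 F1173
G1 X27.7556 Y67.5627
G1 X24.3558 Y42.8217
G1 X29.2776 Y13.8641
M5
G0 X0.0000 Y0.0000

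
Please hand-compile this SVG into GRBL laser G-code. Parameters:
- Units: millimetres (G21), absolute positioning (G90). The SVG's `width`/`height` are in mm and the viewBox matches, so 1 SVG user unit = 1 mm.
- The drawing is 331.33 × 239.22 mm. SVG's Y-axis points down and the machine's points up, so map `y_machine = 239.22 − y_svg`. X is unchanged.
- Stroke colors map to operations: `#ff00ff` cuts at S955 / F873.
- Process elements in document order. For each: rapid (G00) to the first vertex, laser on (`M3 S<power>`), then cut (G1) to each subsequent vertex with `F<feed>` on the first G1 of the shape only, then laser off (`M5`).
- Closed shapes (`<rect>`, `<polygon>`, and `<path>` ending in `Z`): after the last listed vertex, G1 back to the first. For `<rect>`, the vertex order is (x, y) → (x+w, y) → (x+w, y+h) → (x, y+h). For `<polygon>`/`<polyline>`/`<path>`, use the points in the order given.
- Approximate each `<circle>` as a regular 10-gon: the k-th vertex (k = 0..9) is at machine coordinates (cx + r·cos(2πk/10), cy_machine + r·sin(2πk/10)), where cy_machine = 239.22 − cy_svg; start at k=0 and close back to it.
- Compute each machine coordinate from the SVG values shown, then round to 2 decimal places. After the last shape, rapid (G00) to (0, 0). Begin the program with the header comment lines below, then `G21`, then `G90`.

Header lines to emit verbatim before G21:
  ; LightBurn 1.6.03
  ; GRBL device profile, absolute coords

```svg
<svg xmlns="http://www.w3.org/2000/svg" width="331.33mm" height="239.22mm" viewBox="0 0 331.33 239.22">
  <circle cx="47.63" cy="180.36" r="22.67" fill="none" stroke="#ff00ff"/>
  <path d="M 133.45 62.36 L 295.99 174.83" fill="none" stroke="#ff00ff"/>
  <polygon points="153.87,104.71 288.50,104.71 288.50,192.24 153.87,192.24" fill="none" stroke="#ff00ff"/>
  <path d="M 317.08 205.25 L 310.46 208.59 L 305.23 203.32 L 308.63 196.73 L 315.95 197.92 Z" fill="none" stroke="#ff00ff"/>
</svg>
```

Since the viewBox matches the mm dimensions, user units are millimetres directly. The only transform is the Y-flip y_m = 239.22 − y_svg.

Shape 1 is a circle drawn with `<circle>`. Its stroke #ff00ff means cut at S955, F873. After flipping Y the toolpath is (70.30,58.86) → (65.97,72.19) → (54.64,80.42) → (40.62,80.42) → (29.29,72.19) → (24.96,58.86) → (29.29,45.53) → (40.62,37.30) → (54.64,37.30) → (65.97,45.53) → (70.30,58.86), returning to the start.

Shape 2 is a line segment drawn with `<path>`. Its stroke #ff00ff means cut at S955, F873. After flipping Y the toolpath is (133.45,176.86) → (295.99,64.39).

Shape 3 is a rectangle drawn with `<polygon>`. Its stroke #ff00ff means cut at S955, F873. After flipping Y the toolpath is (153.87,134.51) → (288.50,134.51) → (288.50,46.98) → (153.87,46.98) → (153.87,134.51), returning to the start.

Shape 4 is a regular polygon drawn with `<path>`. Its stroke #ff00ff means cut at S955, F873. After flipping Y the toolpath is (317.08,33.97) → (310.46,30.63) → (305.23,35.90) → (308.63,42.49) → (315.95,41.30) → (317.08,33.97), returning to the start.

; LightBurn 1.6.03
; GRBL device profile, absolute coords
G21
G90
G00 X70.30 Y58.86
M3 S955
G1 X65.97 Y72.19 F873
G1 X54.64 Y80.42
G1 X40.62 Y80.42
G1 X29.29 Y72.19
G1 X24.96 Y58.86
G1 X29.29 Y45.53
G1 X40.62 Y37.30
G1 X54.64 Y37.30
G1 X65.97 Y45.53
G1 X70.30 Y58.86
M5
G00 X133.45 Y176.86
M3 S955
G1 X295.99 Y64.39 F873
M5
G00 X153.87 Y134.51
M3 S955
G1 X288.50 Y134.51 F873
G1 X288.50 Y46.98
G1 X153.87 Y46.98
G1 X153.87 Y134.51
M5
G00 X317.08 Y33.97
M3 S955
G1 X310.46 Y30.63 F873
G1 X305.23 Y35.90
G1 X308.63 Y42.49
G1 X315.95 Y41.30
G1 X317.08 Y33.97
M5
G00 X0.00 Y0.00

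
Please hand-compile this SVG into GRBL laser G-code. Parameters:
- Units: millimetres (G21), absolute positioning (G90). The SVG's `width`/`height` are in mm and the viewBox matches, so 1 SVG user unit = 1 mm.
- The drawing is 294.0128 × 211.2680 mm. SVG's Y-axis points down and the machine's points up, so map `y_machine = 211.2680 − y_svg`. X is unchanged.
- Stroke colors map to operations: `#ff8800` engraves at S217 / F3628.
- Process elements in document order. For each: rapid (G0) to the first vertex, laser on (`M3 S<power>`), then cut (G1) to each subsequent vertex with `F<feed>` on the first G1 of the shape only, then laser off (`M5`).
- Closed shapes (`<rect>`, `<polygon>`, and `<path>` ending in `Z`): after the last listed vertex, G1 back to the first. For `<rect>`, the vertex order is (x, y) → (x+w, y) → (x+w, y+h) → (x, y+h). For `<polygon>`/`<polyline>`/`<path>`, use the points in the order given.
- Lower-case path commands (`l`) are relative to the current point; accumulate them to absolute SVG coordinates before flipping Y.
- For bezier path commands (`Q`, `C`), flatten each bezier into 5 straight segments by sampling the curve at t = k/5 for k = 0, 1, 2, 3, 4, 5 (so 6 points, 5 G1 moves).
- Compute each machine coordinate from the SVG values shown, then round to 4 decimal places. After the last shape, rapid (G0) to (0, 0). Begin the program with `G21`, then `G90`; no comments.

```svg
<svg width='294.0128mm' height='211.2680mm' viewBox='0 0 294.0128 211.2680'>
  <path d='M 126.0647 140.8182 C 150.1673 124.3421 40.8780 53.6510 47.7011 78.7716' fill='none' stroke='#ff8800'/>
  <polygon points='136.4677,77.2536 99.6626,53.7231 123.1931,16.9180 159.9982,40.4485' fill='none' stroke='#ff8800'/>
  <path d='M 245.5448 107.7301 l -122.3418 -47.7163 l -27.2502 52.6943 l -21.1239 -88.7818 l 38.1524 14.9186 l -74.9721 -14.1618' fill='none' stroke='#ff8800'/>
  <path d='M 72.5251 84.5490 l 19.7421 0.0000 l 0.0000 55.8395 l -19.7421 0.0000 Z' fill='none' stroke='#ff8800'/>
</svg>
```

1 u = 1 mm; y_m = 211.2680 − y.

[1] `<path>` cubic bezier, #ff8800→engrave S217 F3628: (126.0647,70.4498) → (126.5153,85.6410) → (106.9280,106.6426) → (79.2791,126.2532) → (55.5447,137.2716) → (47.7011,132.4964)

[2] `<polygon>` regular polygon, #ff8800→engrave S217 F3628: (136.4677,134.0144) → (99.6626,157.5449) → (123.1931,194.3500) → (159.9982,170.8195) → (136.4677,134.0144) (closed)

[3] `<path>` open polyline, #ff8800→engrave S217 F3628: (245.5448,103.5379) → (123.2030,151.2542) → (95.9528,98.5599) → (74.8289,187.3417) → (112.9813,172.4231) → (38.0092,186.5849)

[4] `<path>` rectangle, #ff8800→engrave S217 F3628: (72.5251,126.7190) → (92.2672,126.7190) → (92.2672,70.8795) → (72.5251,70.8795) → (72.5251,126.7190) (closed)

G21
G90
G0 X126.0647 Y70.4498
M3 S217
G1 X126.5153 Y85.6410 F3628
G1 X106.9280 Y106.6426
G1 X79.2791 Y126.2532
G1 X55.5447 Y137.2716
G1 X47.7011 Y132.4964
M5
G0 X136.4677 Y134.0144
M3 S217
G1 X99.6626 Y157.5449 F3628
G1 X123.1931 Y194.3500
G1 X159.9982 Y170.8195
G1 X136.4677 Y134.0144
M5
G0 X245.5448 Y103.5379
M3 S217
G1 X123.2030 Y151.2542 F3628
G1 X95.9528 Y98.5599
G1 X74.8289 Y187.3417
G1 X112.9813 Y172.4231
G1 X38.0092 Y186.5849
M5
G0 X72.5251 Y126.7190
M3 S217
G1 X92.2672 Y126.7190 F3628
G1 X92.2672 Y70.8795
G1 X72.5251 Y70.8795
G1 X72.5251 Y126.7190
M5
G0 X0.0000 Y0.0000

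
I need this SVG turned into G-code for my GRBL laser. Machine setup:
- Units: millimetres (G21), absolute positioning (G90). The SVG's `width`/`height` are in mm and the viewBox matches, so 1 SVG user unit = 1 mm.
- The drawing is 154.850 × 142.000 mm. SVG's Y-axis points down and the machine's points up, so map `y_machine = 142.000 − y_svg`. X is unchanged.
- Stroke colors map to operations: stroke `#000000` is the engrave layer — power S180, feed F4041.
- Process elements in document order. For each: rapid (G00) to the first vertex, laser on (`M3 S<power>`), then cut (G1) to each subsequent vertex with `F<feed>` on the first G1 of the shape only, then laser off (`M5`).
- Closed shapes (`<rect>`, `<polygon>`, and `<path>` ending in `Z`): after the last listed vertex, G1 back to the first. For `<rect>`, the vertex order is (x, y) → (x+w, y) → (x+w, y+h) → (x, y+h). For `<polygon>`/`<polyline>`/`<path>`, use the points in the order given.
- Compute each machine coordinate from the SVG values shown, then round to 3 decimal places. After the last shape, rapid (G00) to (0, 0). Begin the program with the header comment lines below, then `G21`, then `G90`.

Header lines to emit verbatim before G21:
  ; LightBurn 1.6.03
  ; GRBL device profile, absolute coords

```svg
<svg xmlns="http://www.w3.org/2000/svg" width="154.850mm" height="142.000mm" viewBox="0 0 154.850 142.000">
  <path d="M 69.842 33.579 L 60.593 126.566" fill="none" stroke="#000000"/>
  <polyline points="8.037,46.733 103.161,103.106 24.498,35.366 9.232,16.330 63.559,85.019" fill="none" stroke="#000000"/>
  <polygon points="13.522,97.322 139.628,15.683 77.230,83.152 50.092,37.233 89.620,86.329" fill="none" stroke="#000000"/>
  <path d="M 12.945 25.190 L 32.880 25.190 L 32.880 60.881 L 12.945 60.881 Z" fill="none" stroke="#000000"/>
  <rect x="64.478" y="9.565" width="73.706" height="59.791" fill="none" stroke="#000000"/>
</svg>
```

; LightBurn 1.6.03
; GRBL device profile, absolute coords
G21
G90
G00 X69.842 Y108.421
M3 S180
G1 X60.593 Y15.434 F4041
M5
G00 X8.037 Y95.267
M3 S180
G1 X103.161 Y38.894 F4041
G1 X24.498 Y106.634
G1 X9.232 Y125.670
G1 X63.559 Y56.981
M5
G00 X13.522 Y44.678
M3 S180
G1 X139.628 Y126.317 F4041
G1 X77.230 Y58.848
G1 X50.092 Y104.767
G1 X89.620 Y55.671
G1 X13.522 Y44.678
M5
G00 X12.945 Y116.810
M3 S180
G1 X32.880 Y116.810 F4041
G1 X32.880 Y81.119
G1 X12.945 Y81.119
G1 X12.945 Y116.810
M5
G00 X64.478 Y132.435
M3 S180
G1 X138.184 Y132.435 F4041
G1 X138.184 Y72.644
G1 X64.478 Y72.644
G1 X64.478 Y132.435
M5
G00 X0.000 Y0.000

Since the viewBox matches the mm dimensions, user units are millimetres directly. The only transform is the Y-flip y_m = 142.000 − y_svg.

Shape 1 is a line segment drawn with `<path>`. Its stroke #000000 means engrave at S180, F4041. After flipping Y the toolpath is (69.842,108.421) → (60.593,15.434).

Shape 2 is a open polyline drawn with `<polyline>`. Its stroke #000000 means engrave at S180, F4041. After flipping Y the toolpath is (8.037,95.267) → (103.161,38.894) → (24.498,106.634) → (9.232,125.670) → (63.559,56.981).

Shape 3 is a closed polygon drawn with `<polygon>`. Its stroke #000000 means engrave at S180, F4041. After flipping Y the toolpath is (13.522,44.678) → (139.628,126.317) → (77.230,58.848) → (50.092,104.767) → (89.620,55.671) → (13.522,44.678), returning to the start.

Shape 4 is a rectangle drawn with `<path>`. Its stroke #000000 means engrave at S180, F4041. After flipping Y the toolpath is (12.945,116.810) → (32.880,116.810) → (32.880,81.119) → (12.945,81.119) → (12.945,116.810), returning to the start.

Shape 5 is a rectangle drawn with `<rect>`. Its stroke #000000 means engrave at S180, F4041. After flipping Y the toolpath is (64.478,132.435) → (138.184,132.435) → (138.184,72.644) → (64.478,72.644) → (64.478,132.435), returning to the start.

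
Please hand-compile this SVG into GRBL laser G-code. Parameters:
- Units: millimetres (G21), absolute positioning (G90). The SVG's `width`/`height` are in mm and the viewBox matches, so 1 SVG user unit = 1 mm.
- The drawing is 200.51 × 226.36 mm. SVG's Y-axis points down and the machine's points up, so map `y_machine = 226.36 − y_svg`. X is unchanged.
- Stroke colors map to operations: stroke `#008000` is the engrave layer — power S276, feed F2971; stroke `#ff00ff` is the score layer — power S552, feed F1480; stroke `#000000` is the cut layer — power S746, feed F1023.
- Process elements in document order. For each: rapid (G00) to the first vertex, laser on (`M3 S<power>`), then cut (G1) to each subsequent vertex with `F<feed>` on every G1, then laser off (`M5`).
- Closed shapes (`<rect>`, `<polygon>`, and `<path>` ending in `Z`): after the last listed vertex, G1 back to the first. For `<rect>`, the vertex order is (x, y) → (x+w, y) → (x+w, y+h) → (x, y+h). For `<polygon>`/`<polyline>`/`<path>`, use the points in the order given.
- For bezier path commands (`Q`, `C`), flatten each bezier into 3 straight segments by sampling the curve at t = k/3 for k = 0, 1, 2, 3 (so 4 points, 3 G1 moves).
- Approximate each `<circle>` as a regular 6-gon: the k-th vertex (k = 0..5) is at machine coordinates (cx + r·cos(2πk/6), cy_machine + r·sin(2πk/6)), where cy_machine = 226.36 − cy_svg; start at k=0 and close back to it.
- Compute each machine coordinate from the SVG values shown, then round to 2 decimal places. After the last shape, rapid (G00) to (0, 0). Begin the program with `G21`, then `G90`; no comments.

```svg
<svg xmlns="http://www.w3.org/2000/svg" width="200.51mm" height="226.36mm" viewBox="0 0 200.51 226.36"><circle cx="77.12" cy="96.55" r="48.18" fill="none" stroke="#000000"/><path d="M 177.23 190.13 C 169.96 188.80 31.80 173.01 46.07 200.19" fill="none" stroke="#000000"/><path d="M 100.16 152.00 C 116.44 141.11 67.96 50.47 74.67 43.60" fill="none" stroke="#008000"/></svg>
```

viewBox `0 0 200.51 226.36` with mm width/height → 1 unit = 1 mm. Flip: y_m = 226.36 − y_svg.

**Shape 1** — `<circle>` circle, stroke `#000000` → cut (S746, F1023). Machine vertices: (125.30,129.81) → (101.21,171.54) → (53.03,171.54) → (28.94,129.81) → (53.03,88.08) → (101.21,88.08) → (125.30,129.81). Closed: final G1 returns to the first vertex.

**Shape 2** — `<path>` cubic bezier, stroke `#000000` → cut (S746, F1023). Control points (SVG): P0=(177.23,190.13), P1=(169.96,188.80), P2=(31.80,173.01), P3=(46.07,200.19); sampled at t=k/3. Machine vertices: (177.23,36.23) → (136.82,40.25) → (72.12,41.15) → (46.07,26.17). Open path.

**Shape 3** — `<path>` cubic bezier, stroke `#008000` → engrave (S276, F2971). Control points (SVG): P0=(100.16,152.00), P1=(116.44,141.11), P2=(67.96,50.47), P3=(74.67,43.60); sampled at t=k/3. Machine vertices: (100.16,74.36) → (99.30,105.78) → (81.91,154.02) → (74.67,182.76). Open path.

G21
G90
G00 X125.30 Y129.81
M3 S746
G1 X101.21 Y171.54 F1023
G1 X53.03 Y171.54 F1023
G1 X28.94 Y129.81 F1023
G1 X53.03 Y88.08 F1023
G1 X101.21 Y88.08 F1023
G1 X125.30 Y129.81 F1023
M5
G00 X177.23 Y36.23
M3 S746
G1 X136.82 Y40.25 F1023
G1 X72.12 Y41.15 F1023
G1 X46.07 Y26.17 F1023
M5
G00 X100.16 Y74.36
M3 S276
G1 X99.30 Y105.78 F2971
G1 X81.91 Y154.02 F2971
G1 X74.67 Y182.76 F2971
M5
G00 X0.00 Y0.00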